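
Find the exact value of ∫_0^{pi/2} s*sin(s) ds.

Integrate by parts once (u = s, dv = sin(s) ds).
An antiderivative is F(s) = -s*cos(s) + sin(s).
Then F(pi/2) - F(0) = (1) - (0) = 1.

1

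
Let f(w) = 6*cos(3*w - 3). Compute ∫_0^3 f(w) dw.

2*sin(6) + 2*sin(3)

Let u = 3*w - 3, so du = 3 dw. When w = 0, u = -3; when w = 3, u = 6.
The integral becomes 2·∫ cos(u) du from -3 to 6, with antiderivative 2*sin(u).
Back in w: F(w) = 2*sin(3*w - 3).
Then F(3) - F(0) = (2*sin(6)) - (-2*sin(3)) = 2*sin(6) + 2*sin(3).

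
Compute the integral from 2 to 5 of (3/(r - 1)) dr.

log(64)

An antiderivative is F(r) = 3*log(r - 1).
Then F(5) - F(2) = (log(64)) - (0) = log(64).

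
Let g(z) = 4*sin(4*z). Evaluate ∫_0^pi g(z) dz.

An antiderivative is F(z) = -cos(4*z).
Then F(pi) - F(0) = (-1) - (-1) = 0.

0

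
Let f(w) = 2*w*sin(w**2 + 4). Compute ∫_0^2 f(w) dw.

Let u = w**2 + 4, so du = 2*w dw. When w = 0, u = 4; when w = 2, u = 8.
The integral becomes ∫ sin(u) du from 4 to 8, with antiderivative -cos(u).
Back in w: F(w) = -cos(w**2 + 4).
Then F(2) - F(0) = (-cos(8)) - (-cos(4)) = cos(4) - cos(8).

cos(4) - cos(8)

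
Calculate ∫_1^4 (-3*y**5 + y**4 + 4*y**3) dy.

By the power rule, an antiderivative is F(y) = -y**6/2 + y**5/5 + y**4.
Then F(4) - F(1) = (-7936/5) - (7/10) = -15879/10.

-15879/10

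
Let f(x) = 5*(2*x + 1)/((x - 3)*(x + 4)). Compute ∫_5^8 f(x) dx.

-5*log(3) + 5*log(2) + 5*log(5)

Factor the denominator: x**2 + x - 12 = (x + 4)(x - 3).
Partial fractions: 5*(2*x + 1)/((x - 3)*(x + 4)) = 5/(x + 4) + 5/(x - 3).
An antiderivative is F(x) = 5*log(x - 3) + 5*log(x + 4).
Then F(8) - F(5) = (5*log(3) + 10*log(2) + 5*log(5)) - (5*log(2) + 10*log(3)) = -5*log(3) + 5*log(2) + 5*log(5).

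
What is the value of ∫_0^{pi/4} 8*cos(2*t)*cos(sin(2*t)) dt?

4*sin(1)

Let u = sin(2*t), so du = 2*cos(2*t) dt. When t = 0, u = 0; when t = pi/4, u = 1.
The integral becomes 4·∫ cos(u) du from 0 to 1, with antiderivative 4*sin(u).
Back in t: F(t) = 4*sin(sin(2*t)).
Then F(pi/4) - F(0) = (4*sin(1)) - (0) = 4*sin(1).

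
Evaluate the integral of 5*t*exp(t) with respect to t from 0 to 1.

Integrate by parts once (u = t, dv = 5*exp(t) dt).
An antiderivative is F(t) = (5*t - 5)*exp(t).
Then F(1) - F(0) = (0) - (-5) = 5.

5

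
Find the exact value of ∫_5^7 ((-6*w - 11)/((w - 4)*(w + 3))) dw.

Factor the denominator: w**2 - w - 12 = (w + 3)(w - 4).
Partial fractions: (-6*w - 11)/((w - 4)*(w + 3)) = -1/(w + 3) - 5/(w - 4).
An antiderivative is F(w) = -5*log(w - 4) - log(w + 3).
Then F(7) - F(5) = (-5*log(3) - log(5) - log(2)) - (-log(8)) = -5*log(3) - log(5) + 2*log(2).

-5*log(3) - log(5) + 2*log(2)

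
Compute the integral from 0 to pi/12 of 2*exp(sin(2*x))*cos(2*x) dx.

Let u = sin(2*x), so du = 2*cos(2*x) dx. When x = 0, u = 0; when x = pi/12, u = 1/2.
The integral becomes ∫ exp(u) du from 0 to 1/2, with antiderivative exp(u).
Back in x: F(x) = exp(sin(2*x)).
Then F(pi/12) - F(0) = (exp(1/2)) - (1) = -1 + exp(1/2).

-1 + exp(1/2)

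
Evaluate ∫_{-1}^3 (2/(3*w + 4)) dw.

2*log(13)/3

An antiderivative is F(w) = 2*log(3*w + 4)/3.
Then F(3) - F(-1) = (2*log(13)/3) - (0) = 2*log(13)/3.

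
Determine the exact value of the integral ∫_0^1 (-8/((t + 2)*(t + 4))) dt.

Factor the denominator: t**2 + 6*t + 8 = (t + 4)(t + 2).
Partial fractions: -8/((t + 2)*(t + 4)) = 4/(t + 4) - 4/(t + 2).
An antiderivative is F(t) = -4*log(t + 2) + 4*log(t + 4).
Then F(1) - F(0) = (-4*log(3) + 4*log(5)) - (log(16)) = -4*log(3) - 4*log(2) + 4*log(5).

-4*log(3) - 4*log(2) + 4*log(5)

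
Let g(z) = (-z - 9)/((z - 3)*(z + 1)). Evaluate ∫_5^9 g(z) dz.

-5*log(3) + 2*log(5)

Factor the denominator: z**2 - 2*z - 3 = (z + 1)(z - 3).
Partial fractions: (-z - 9)/((z - 3)*(z + 1)) = 2/(z + 1) - 3/(z - 3).
An antiderivative is F(z) = -3*log(z - 3) + 2*log(z + 1).
Then F(9) - F(5) = (log(25/54)) - (log(9/2)) = -5*log(3) + 2*log(5).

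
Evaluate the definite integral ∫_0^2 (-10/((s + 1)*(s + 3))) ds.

-10*log(3) + 5*log(5)

Factor the denominator: s**2 + 4*s + 3 = (s + 3)(s + 1).
Partial fractions: -10/((s + 1)*(s + 3)) = 5/(s + 3) - 5/(s + 1).
An antiderivative is F(s) = -5*log(s + 1) + 5*log(s + 3).
Then F(2) - F(0) = (-5*log(3) + 5*log(5)) - (5*log(3)) = -10*log(3) + 5*log(5).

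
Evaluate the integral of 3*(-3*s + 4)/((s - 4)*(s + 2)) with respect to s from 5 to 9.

Factor the denominator: s**2 - 2*s - 8 = (s + 2)(s - 4).
Partial fractions: 3*(-3*s + 4)/((s - 4)*(s + 2)) = -5/(s + 2) - 4/(s - 4).
An antiderivative is F(s) = -4*log(s - 4) - 5*log(s + 2).
Then F(9) - F(5) = (-5*log(11) - 4*log(5)) - (-5*log(7)) = -5*log(11) - 4*log(5) + 5*log(7).

-5*log(11) - 4*log(5) + 5*log(7)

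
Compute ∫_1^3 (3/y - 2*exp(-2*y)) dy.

An antiderivative is F(y) = 3*log(y) + exp(-2*y).
Then F(3) - F(1) = (exp(-6) + 3*log(3)) - (exp(-2)) = -exp(-2) + exp(-6) + 3*log(3).

-exp(-2) + exp(-6) + 3*log(3)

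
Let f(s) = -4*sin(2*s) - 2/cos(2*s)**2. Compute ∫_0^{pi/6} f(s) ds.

-sqrt(3) - 1

An antiderivative is F(s) = 2*cos(2*s) - tan(2*s).
Then F(pi/6) - F(0) = (1 - sqrt(3)) - (2) = -sqrt(3) - 1.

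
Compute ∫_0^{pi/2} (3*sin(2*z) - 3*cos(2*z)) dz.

3

An antiderivative is F(z) = -3*sin(2*z)/2 - 3*cos(2*z)/2.
Then F(pi/2) - F(0) = (3/2) - (-3/2) = 3.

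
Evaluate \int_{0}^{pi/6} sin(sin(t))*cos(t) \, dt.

Let u = sin(t), so du = cos(t) dt. When t = 0, u = 0; when t = pi/6, u = 1/2.
The integral becomes ∫ sin(u) du from 0 to 1/2, with antiderivative -cos(u).
Back in t: F(t) = -cos(sin(t)).
Then F(pi/6) - F(0) = (-cos(1/2)) - (-1) = 1 - cos(1/2).

1 - cos(1/2)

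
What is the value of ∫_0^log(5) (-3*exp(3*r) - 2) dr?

An antiderivative is F(r) = -exp(3*r) - 2*r.
Then F(log(5)) - F(0) = (-125 - log(25)) - (-1) = -124 - 2*log(5).

-124 - 2*log(5)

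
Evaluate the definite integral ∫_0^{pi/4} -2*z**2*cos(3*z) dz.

sqrt(2)*(-9*pi**2 + 32 + 24*pi)/432

Integrate by parts twice (u = z^2, dv = -2*cos(3*z) dz).
An antiderivative is F(z) = -2*z**2*sin(3*z)/3 - 4*z*cos(3*z)/9 + 4*sin(3*z)/27.
Then F(pi/4) - F(0) = (sqrt(2)*(-9*pi**2 + 32 + 24*pi)/432) - (0) = sqrt(2)*(-9*pi**2 + 32 + 24*pi)/432.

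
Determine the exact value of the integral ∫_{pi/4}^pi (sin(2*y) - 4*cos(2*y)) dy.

3/2

An antiderivative is F(y) = -2*sin(2*y) - cos(2*y)/2.
Then F(pi) - F(pi/4) = (-1/2) - (-2) = 3/2.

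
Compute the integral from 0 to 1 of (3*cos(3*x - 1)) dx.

sin(1) + sin(2)

Let u = 3*x - 1, so du = 3 dx. When x = 0, u = -1; when x = 1, u = 2.
The integral becomes ∫ cos(u) du from -1 to 2, with antiderivative sin(u).
Back in x: F(x) = sin(3*x - 1).
Then F(1) - F(0) = (sin(2)) - (-sin(1)) = sin(1) + sin(2).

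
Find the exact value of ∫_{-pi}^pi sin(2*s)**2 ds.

Use the identity sin^2(2*s) = (1 - cos(4*s))/2.
An antiderivative is F(s) = s/2 - sin(4*s)/8.
Then F(pi) - F(-pi) = (pi/2) - (-pi/2) = pi.

pi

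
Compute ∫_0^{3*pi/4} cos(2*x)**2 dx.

Use the identity cos^2(2*x) = (1 + cos(4*x))/2.
An antiderivative is F(x) = x/2 + sin(4*x)/8.
Then F(3*pi/4) - F(0) = (3*pi/8) - (0) = 3*pi/8.

3*pi/8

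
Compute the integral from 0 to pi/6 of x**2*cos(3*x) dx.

-2/27 + pi**2/108

Integrate by parts twice (u = x^2, dv = cos(3*x) dx).
An antiderivative is F(x) = x**2*sin(3*x)/3 + 2*x*cos(3*x)/9 - 2*sin(3*x)/27.
Then F(pi/6) - F(0) = (-2/27 + pi**2/108) - (0) = -2/27 + pi**2/108.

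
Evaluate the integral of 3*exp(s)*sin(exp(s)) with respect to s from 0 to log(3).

Let u = exp(s), so du = exp(s) ds. When s = 0, u = 1; when s = log(3), u = 3.
The integral becomes 3·∫ sin(u) du from 1 to 3, with antiderivative -3*cos(u).
Back in s: F(s) = -3*cos(exp(s)).
Then F(log(3)) - F(0) = (-3*cos(3)) - (-3*cos(1)) = 3*cos(1) - 3*cos(3).

3*cos(1) - 3*cos(3)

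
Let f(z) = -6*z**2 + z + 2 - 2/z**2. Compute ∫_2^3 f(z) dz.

-203/6

By the power rule, an antiderivative is F(z) = -2*z**3 + z**2/2 + 2*z + 2/z.
Then F(3) - F(2) = (-257/6) - (-9) = -203/6.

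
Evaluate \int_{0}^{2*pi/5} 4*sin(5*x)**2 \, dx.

Use the identity sin^2(5*x) = (1 - cos(10*x))/2.
An antiderivative is F(x) = 2*x - sin(10*x)/5.
Then F(2*pi/5) - F(0) = (4*pi/5) - (0) = 4*pi/5.

4*pi/5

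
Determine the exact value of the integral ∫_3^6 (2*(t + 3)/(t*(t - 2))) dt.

7*log(2)

Factor the denominator: t**2 - 2*t = t(t - 2).
Partial fractions: 2*(t + 3)/(t*(t - 2)) = -3/t + 5/(t - 2).
An antiderivative is F(t) = -3*log(t) + 5*log(t - 2).
Then F(6) - F(3) = (-3*log(3) + 7*log(2)) - (-log(27)) = 7*log(2).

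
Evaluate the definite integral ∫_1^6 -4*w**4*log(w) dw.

Integrate by parts once (u = ln w, dv = -4*w**4 dw).
An antiderivative is F(w) = -4*w**5*(5*log(w) - 1)/25.
Then F(6) - F(1) = (31104/25 - 31104*log(6)/5) - (4/25) = 1244 - 31104*log(6)/5.

1244 - 31104*log(6)/5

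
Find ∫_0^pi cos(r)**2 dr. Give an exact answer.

Use the identity cos^2(r) = (1 + cos(2*r))/2.
An antiderivative is F(r) = r/2 + sin(2*r)/4.
Then F(pi) - F(0) = (pi/2) - (0) = pi/2.

pi/2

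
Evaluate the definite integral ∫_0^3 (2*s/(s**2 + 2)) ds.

Let u = s**2 + 2, so du = 2*s ds. When s = 0, u = 2; when s = 3, u = 11.
The integral becomes ∫ 1/u du from 2 to 11, with antiderivative log(u).
Back in s: F(s) = log(s**2 + 2).
Then F(3) - F(0) = (log(11)) - (log(2)) = log(11/2).

log(11/2)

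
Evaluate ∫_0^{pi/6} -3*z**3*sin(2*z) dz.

-3*pi/16 - sqrt(3)*pi**2/32 + pi**3/288 + 9*sqrt(3)/16

Integrate by parts 3 times (u = z^3, dv = -3*sin(2*z) dz).
An antiderivative is F(z) = 3*z**3*cos(2*z)/2 - 9*z**2*sin(2*z)/4 - 9*z*cos(2*z)/4 + 9*sin(2*z)/8.
Then F(pi/6) - F(0) = (-3*pi/16 - sqrt(3)*pi**2/32 + pi**3/288 + 9*sqrt(3)/16) - (0) = -3*pi/16 - sqrt(3)*pi**2/32 + pi**3/288 + 9*sqrt(3)/16.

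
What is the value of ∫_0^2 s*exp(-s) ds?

Integrate by parts once (u = s, dv = exp(-s) ds).
An antiderivative is F(s) = (-s - 1)*exp(-s).
Then F(2) - F(0) = (-3*exp(-2)) - (-1) = 1 - 3*exp(-2).

1 - 3*exp(-2)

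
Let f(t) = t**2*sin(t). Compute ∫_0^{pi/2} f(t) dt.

-2 + pi

Integrate by parts twice (u = t^2, dv = sin(t) dt).
An antiderivative is F(t) = -t**2*cos(t) + 2*t*sin(t) + 2*cos(t).
Then F(pi/2) - F(0) = (pi) - (2) = -2 + pi.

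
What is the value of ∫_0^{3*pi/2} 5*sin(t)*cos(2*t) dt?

Use the identity sin(t)cos(2*t) = [sin(3*t) + sin(-t)]/2.
An antiderivative is F(t) = 5*cos(t)/2 - 5*cos(3*t)/6.
Then F(3*pi/2) - F(0) = (0) - (5/3) = -5/3.

-5/3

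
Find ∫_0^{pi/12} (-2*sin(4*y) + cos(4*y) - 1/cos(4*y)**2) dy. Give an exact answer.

-1/4 - sqrt(3)/8

An antiderivative is F(y) = sin(4*y)/4 + cos(4*y)/2 - tan(4*y)/4.
Then F(pi/12) - F(0) = (1/4 - sqrt(3)/8) - (1/2) = -1/4 - sqrt(3)/8.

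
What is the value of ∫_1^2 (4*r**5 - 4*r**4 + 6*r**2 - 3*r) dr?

267/10

By the power rule, an antiderivative is F(r) = 2*r**6/3 - 4*r**5/5 + 2*r**3 - 3*r**2/2.
Then F(2) - F(1) = (406/15) - (11/30) = 267/10.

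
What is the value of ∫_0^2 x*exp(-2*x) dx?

Integrate by parts once (u = x, dv = exp(-2*x) dx).
An antiderivative is F(x) = (-2*x - 1)*exp(-2*x)/4.
Then F(2) - F(0) = (-5*exp(-4)/4) - (-1/4) = (-5 + exp(4))*exp(-4)/4.

(-5 + exp(4))*exp(-4)/4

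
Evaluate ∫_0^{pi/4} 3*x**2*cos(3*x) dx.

sqrt(2)*(-24*pi - 32 + 9*pi**2)/288

Integrate by parts twice (u = x^2, dv = 3*cos(3*x) dx).
An antiderivative is F(x) = x**2*sin(3*x) + 2*x*cos(3*x)/3 - 2*sin(3*x)/9.
Then F(pi/4) - F(0) = (sqrt(2)*(-24*pi - 32 + 9*pi**2)/288) - (0) = sqrt(2)*(-24*pi - 32 + 9*pi**2)/288.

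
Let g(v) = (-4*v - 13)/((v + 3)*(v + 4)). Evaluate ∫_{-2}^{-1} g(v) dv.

log(4/27)

Factor the denominator: v**2 + 7*v + 12 = (v + 4)(v + 3).
Partial fractions: (-4*v - 13)/((v + 3)*(v + 4)) = -3/(v + 4) - 1/(v + 3).
An antiderivative is F(v) = -log(v + 3) - 3*log(v + 4).
Then F(-1) - F(-2) = (-log(54)) - (-log(8)) = log(4/27).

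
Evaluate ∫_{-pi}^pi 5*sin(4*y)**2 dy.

5*pi

Use the identity sin^2(4*y) = (1 - cos(8*y))/2.
An antiderivative is F(y) = 5*y/2 - 5*sin(8*y)/16.
Then F(pi) - F(-pi) = (5*pi/2) - (-5*pi/2) = 5*pi.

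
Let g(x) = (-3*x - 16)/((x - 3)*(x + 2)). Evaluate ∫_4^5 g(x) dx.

Factor the denominator: x**2 - x - 6 = (x + 2)(x - 3).
Partial fractions: (-3*x - 16)/((x - 3)*(x + 2)) = 2/(x + 2) - 5/(x - 3).
An antiderivative is F(x) = -5*log(x - 3) + 2*log(x + 2).
Then F(5) - F(4) = (log(49/32)) - (log(36)) = -7*log(2) - 2*log(3) + 2*log(7).

-7*log(2) - 2*log(3) + 2*log(7)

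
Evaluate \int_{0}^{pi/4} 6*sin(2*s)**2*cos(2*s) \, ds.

Let u = sin(2*s), so du = 2*cos(2*s) ds. When s = 0, u = 0; when s = pi/4, u = 1.
The integral becomes 3·∫ u**2 du from 0 to 1, with antiderivative u**3.
Back in s: F(s) = sin(2*s)**3.
Then F(pi/4) - F(0) = (1) - (0) = 1.

1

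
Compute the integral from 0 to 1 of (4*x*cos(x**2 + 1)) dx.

-2*sin(1) + 2*sin(2)

Let u = x**2 + 1, so du = 2*x dx. When x = 0, u = 1; when x = 1, u = 2.
The integral becomes 2·∫ cos(u) du from 1 to 2, with antiderivative 2*sin(u).
Back in x: F(x) = 2*sin(x**2 + 1).
Then F(1) - F(0) = (2*sin(2)) - (2*sin(1)) = -2*sin(1) + 2*sin(2).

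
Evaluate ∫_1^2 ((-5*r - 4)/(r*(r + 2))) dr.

Factor the denominator: r**2 + 2*r = (r + 2)r.
Partial fractions: (-5*r - 4)/(r*(r + 2)) = -3/(r + 2) - 2/r.
An antiderivative is F(r) = -2*log(r) - 3*log(r + 2).
Then F(2) - F(1) = (-8*log(2)) - (-log(27)) = -8*log(2) + 3*log(3).

-8*log(2) + 3*log(3)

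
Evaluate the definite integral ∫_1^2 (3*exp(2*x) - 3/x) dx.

-3*exp(2)/2 - log(8) + 3*exp(4)/2

An antiderivative is F(x) = 3*exp(2*x)/2 - 3*log(x).
Then F(2) - F(1) = (-log(8) + 3*exp(4)/2) - (3*exp(2)/2) = -3*exp(2)/2 - log(8) + 3*exp(4)/2.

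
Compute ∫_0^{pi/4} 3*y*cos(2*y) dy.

-3/4 + 3*pi/8

Integrate by parts once (u = y, dv = 3*cos(2*y) dy).
An antiderivative is F(y) = 3*y*sin(2*y)/2 + 3*cos(2*y)/4.
Then F(pi/4) - F(0) = (3*pi/8) - (3/4) = -3/4 + 3*pi/8.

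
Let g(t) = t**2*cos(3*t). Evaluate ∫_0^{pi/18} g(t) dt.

Integrate by parts twice (u = t^2, dv = cos(3*t) dt).
An antiderivative is F(t) = t**2*sin(3*t)/3 + 2*t*cos(3*t)/9 - 2*sin(3*t)/27.
Then F(pi/18) - F(0) = (-1/27 + pi**2/1944 + sqrt(3)*pi/162) - (0) = -1/27 + pi**2/1944 + sqrt(3)*pi/162.

-1/27 + pi**2/1944 + sqrt(3)*pi/162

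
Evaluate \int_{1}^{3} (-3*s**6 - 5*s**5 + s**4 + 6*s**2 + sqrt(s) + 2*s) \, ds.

-150758/105 + 2*sqrt(3)

By the power rule, an antiderivative is F(s) = -3*s**7/7 - 5*s**6/6 + s**5/5 + 2*s**(3/2)/3 + 2*s**3 + s**2.
Then F(3) - F(1) = (-100323/70 + 2*sqrt(3)) - (547/210) = -150758/105 + 2*sqrt(3).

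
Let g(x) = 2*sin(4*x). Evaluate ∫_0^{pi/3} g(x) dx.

3/4

An antiderivative is F(x) = -cos(4*x)/2.
Then F(pi/3) - F(0) = (1/4) - (-1/2) = 3/4.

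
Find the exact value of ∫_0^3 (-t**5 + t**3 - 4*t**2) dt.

By the power rule, an antiderivative is F(t) = -t**6/6 + t**4/4 - 4*t**3/3.
Then F(3) - F(0) = (-549/4) - (0) = -549/4.

-549/4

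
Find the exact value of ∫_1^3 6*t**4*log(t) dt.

-1452/25 + 1458*log(3)/5

Integrate by parts once (u = ln t, dv = 6*t**4 dt).
An antiderivative is F(t) = 6*t**5*(5*log(t) - 1)/25.
Then F(3) - F(1) = (-1458/25 + 1458*log(3)/5) - (-6/25) = -1452/25 + 1458*log(3)/5.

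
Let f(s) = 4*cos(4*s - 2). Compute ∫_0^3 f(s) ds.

sin(10) + sin(2)

Let u = 4*s - 2, so du = 4 ds. When s = 0, u = -2; when s = 3, u = 10.
The integral becomes ∫ cos(u) du from -2 to 10, with antiderivative sin(u).
Back in s: F(s) = sin(4*s - 2).
Then F(3) - F(0) = (sin(10)) - (-sin(2)) = sin(10) + sin(2).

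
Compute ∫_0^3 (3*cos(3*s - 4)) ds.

sin(5) + sin(4)

Let u = 3*s - 4, so du = 3 ds. When s = 0, u = -4; when s = 3, u = 5.
The integral becomes ∫ cos(u) du from -4 to 5, with antiderivative sin(u).
Back in s: F(s) = sin(3*s - 4).
Then F(3) - F(0) = (sin(5)) - (-sin(4)) = sin(5) + sin(4).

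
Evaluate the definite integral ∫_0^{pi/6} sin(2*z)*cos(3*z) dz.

Use the identity sin(2*z)cos(3*z) = [sin(5*z) + sin(-z)]/2.
An antiderivative is F(z) = cos(z)/2 - cos(5*z)/10.
Then F(pi/6) - F(0) = (3*sqrt(3)/10) - (2/5) = -2/5 + 3*sqrt(3)/10.

-2/5 + 3*sqrt(3)/10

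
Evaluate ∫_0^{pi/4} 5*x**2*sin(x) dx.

-10 - 5*sqrt(2)*pi**2/32 + 5*sqrt(2)*pi/4 + 5*sqrt(2)

Integrate by parts twice (u = x^2, dv = 5*sin(x) dx).
An antiderivative is F(x) = -5*x**2*cos(x) + 10*x*sin(x) + 10*cos(x).
Then F(pi/4) - F(0) = (5*sqrt(2)*(-pi**2 + 8*pi + 32)/32) - (10) = -10 - 5*sqrt(2)*pi**2/32 + 5*sqrt(2)*pi/4 + 5*sqrt(2).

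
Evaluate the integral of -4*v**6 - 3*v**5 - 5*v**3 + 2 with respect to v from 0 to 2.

-848/7

By the power rule, an antiderivative is F(v) = -4*v**7/7 - v**6/2 - 5*v**4/4 + 2*v.
Then F(2) - F(0) = (-848/7) - (0) = -848/7.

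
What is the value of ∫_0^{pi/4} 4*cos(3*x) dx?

An antiderivative is F(x) = 4*sin(3*x)/3.
Then F(pi/4) - F(0) = (2*sqrt(2)/3) - (0) = 2*sqrt(2)/3.

2*sqrt(2)/3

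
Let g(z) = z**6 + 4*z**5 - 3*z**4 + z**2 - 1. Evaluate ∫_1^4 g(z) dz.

By the power rule, an antiderivative is F(z) = z**7/7 + 2*z**6/3 - 3*z**5/5 + z**3/3 - z.
Then F(4) - F(1) = (156596/35) - (-16/35) = 156612/35.

156612/35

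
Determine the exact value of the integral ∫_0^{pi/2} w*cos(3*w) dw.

Integrate by parts once (u = w, dv = cos(3*w) dw).
An antiderivative is F(w) = w*sin(3*w)/3 + cos(3*w)/9.
Then F(pi/2) - F(0) = (-pi/6) - (1/9) = -pi/6 - 1/9.

-pi/6 - 1/9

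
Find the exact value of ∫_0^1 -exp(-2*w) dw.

(1 - exp(2))*exp(-2)/2

An antiderivative is F(w) = exp(-2*w)/2.
Then F(1) - F(0) = (exp(-2)/2) - (1/2) = (1 - exp(2))*exp(-2)/2.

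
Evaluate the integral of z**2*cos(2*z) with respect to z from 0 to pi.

Integrate by parts twice (u = z^2, dv = cos(2*z) dz).
An antiderivative is F(z) = z**2*sin(2*z)/2 + z*cos(2*z)/2 - sin(2*z)/4.
Then F(pi) - F(0) = (pi/2) - (0) = pi/2.

pi/2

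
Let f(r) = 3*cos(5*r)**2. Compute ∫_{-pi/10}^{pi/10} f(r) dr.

3*pi/10

Use the identity cos^2(5*r) = (1 + cos(10*r))/2.
An antiderivative is F(r) = 3*r/2 + 3*sin(10*r)/20.
Then F(pi/10) - F(-pi/10) = (3*pi/20) - (-3*pi/20) = 3*pi/10.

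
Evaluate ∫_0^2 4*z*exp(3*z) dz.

4/9 + 20*exp(6)/9

Integrate by parts once (u = z, dv = 4*exp(3*z) dz).
An antiderivative is F(z) = (12*z - 4)*exp(3*z)/9.
Then F(2) - F(0) = (20*exp(6)/9) - (-4/9) = 4/9 + 20*exp(6)/9.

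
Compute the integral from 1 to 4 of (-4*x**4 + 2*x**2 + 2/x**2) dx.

By the power rule, an antiderivative is F(x) = -4*x**5/5 + 2*x**3/3 - 2/x.
Then F(4) - F(1) = (-23311/30) - (-32/15) = -7749/10.

-7749/10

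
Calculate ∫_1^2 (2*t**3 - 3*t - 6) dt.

By the power rule, an antiderivative is F(t) = t**4/2 - 3*t**2/2 - 6*t.
Then F(2) - F(1) = (-10) - (-7) = -3.

-3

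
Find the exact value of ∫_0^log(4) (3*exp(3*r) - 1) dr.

An antiderivative is F(r) = exp(3*r) - r.
Then F(log(4)) - F(0) = (64 - log(4)) - (1) = 63 - log(4).

63 - log(4)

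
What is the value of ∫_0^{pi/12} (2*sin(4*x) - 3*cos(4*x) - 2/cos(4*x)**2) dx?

1/4 - 7*sqrt(3)/8

An antiderivative is F(x) = -3*sin(4*x)/4 - cos(4*x)/2 - tan(4*x)/2.
Then F(pi/12) - F(0) = (-7*sqrt(3)/8 - 1/4) - (-1/2) = 1/4 - 7*sqrt(3)/8.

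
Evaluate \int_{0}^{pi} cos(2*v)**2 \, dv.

Use the identity cos^2(2*v) = (1 + cos(4*v))/2.
An antiderivative is F(v) = v/2 + sin(4*v)/8.
Then F(pi) - F(0) = (pi/2) - (0) = pi/2.

pi/2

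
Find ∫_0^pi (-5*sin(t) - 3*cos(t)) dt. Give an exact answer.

-10

An antiderivative is F(t) = -3*sin(t) + 5*cos(t).
Then F(pi) - F(0) = (-5) - (5) = -10.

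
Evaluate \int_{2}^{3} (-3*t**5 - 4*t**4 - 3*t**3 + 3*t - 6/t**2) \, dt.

By the power rule, an antiderivative is F(t) = -t**6/2 - 4*t**5/5 - 3*t**4/4 + 3*t**2/2 + 6/t.
Then F(3) - F(2) = (-12083/20) - (-303/5) = -10871/20.

-10871/20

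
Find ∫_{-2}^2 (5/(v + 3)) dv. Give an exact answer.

5*log(5)

An antiderivative is F(v) = 5*log(v + 3).
Then F(2) - F(-2) = (5*log(5)) - (0) = 5*log(5).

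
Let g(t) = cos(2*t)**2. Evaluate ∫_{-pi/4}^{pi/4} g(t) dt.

Use the identity cos^2(2*t) = (1 + cos(4*t))/2.
An antiderivative is F(t) = t/2 + sin(4*t)/8.
Then F(pi/4) - F(-pi/4) = (pi/8) - (-pi/8) = pi/4.

pi/4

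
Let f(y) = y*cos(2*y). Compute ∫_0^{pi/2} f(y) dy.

Integrate by parts once (u = y, dv = cos(2*y) dy).
An antiderivative is F(y) = y*sin(2*y)/2 + cos(2*y)/4.
Then F(pi/2) - F(0) = (-1/4) - (1/4) = -1/2.

-1/2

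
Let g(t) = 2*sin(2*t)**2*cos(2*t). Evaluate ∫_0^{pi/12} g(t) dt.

Let u = sin(2*t), so du = 2*cos(2*t) dt. When t = 0, u = 0; when t = pi/12, u = 1/2.
The integral becomes ∫ u**2 du from 0 to 1/2, with antiderivative u**3/3.
Back in t: F(t) = sin(2*t)**3/3.
Then F(pi/12) - F(0) = (1/24) - (0) = 1/24.

1/24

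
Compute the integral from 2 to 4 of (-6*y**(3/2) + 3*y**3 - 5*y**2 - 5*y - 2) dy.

-362/15 + 48*sqrt(2)/5

By the power rule, an antiderivative is F(y) = -12*y**(5/2)/5 + 3*y**4/4 - 5*y**3/3 - 5*y**2/2 - 2*y.
Then F(4) - F(2) = (-592/15) - (-46/3 - 48*sqrt(2)/5) = -362/15 + 48*sqrt(2)/5.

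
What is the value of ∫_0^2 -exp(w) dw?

1 - exp(2)

An antiderivative is F(w) = -exp(w).
Then F(2) - F(0) = (-exp(2)) - (-1) = 1 - exp(2).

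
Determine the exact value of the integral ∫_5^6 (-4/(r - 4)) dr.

-log(16)

An antiderivative is F(r) = -4*log(r - 4).
Then F(6) - F(5) = (-log(16)) - (0) = -log(16).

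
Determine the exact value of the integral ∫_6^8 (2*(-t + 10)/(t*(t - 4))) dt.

-7*log(2) + 5*log(3)

Factor the denominator: t**2 - 4*t = t(t - 4).
Partial fractions: 2*(-t + 10)/(t*(t - 4)) = -5/t + 3/(t - 4).
An antiderivative is F(t) = -5*log(t) + 3*log(t - 4).
Then F(8) - F(6) = (-9*log(2)) - (-5*log(3) - 2*log(2)) = -7*log(2) + 5*log(3).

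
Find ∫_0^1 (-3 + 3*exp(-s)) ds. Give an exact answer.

-3*exp(-1)

An antiderivative is F(s) = -3*s - 3*exp(-s).
Then F(1) - F(0) = (-3 - 3*exp(-1)) - (-3) = -3*exp(-1).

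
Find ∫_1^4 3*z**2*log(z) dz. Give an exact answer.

Integrate by parts once (u = ln z, dv = 3*z**2 dz).
An antiderivative is F(z) = z**3*(3*log(z) - 1)/3.
Then F(4) - F(1) = (-64/3 + 128*log(2)) - (-1/3) = -21 + 128*log(2).

-21 + 128*log(2)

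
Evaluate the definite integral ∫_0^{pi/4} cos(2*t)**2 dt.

pi/8

Use the identity cos^2(2*t) = (1 + cos(4*t))/2.
An antiderivative is F(t) = t/2 + sin(4*t)/8.
Then F(pi/4) - F(0) = (pi/8) - (0) = pi/8.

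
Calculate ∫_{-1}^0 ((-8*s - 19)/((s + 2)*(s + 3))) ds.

-5*log(3) + 2*log(2)

Factor the denominator: s**2 + 5*s + 6 = (s + 3)(s + 2).
Partial fractions: (-8*s - 19)/((s + 2)*(s + 3)) = -5/(s + 3) - 3/(s + 2).
An antiderivative is F(s) = -3*log(s + 2) - 5*log(s + 3).
Then F(0) - F(-1) = (-5*log(3) - 3*log(2)) - (-log(32)) = -5*log(3) + 2*log(2).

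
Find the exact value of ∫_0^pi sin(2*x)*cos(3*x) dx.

Use the identity sin(2*x)cos(3*x) = [sin(5*x) + sin(-x)]/2.
An antiderivative is F(x) = cos(x)/2 - cos(5*x)/10.
Then F(pi) - F(0) = (-2/5) - (2/5) = -4/5.

-4/5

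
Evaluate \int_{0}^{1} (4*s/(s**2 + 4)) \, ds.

log(25/16)

Let u = s**2 + 4, so du = 2*s ds. When s = 0, u = 4; when s = 1, u = 5.
The integral becomes 2·∫ 1/u du from 4 to 5, with antiderivative 2*log(u).
Back in s: F(s) = 2*log(s**2 + 4).
Then F(1) - F(0) = (log(25)) - (log(16)) = log(25/16).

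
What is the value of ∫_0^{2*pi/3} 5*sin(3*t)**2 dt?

Use the identity sin^2(3*t) = (1 - cos(6*t))/2.
An antiderivative is F(t) = 5*t/2 - 5*sin(6*t)/12.
Then F(2*pi/3) - F(0) = (5*pi/3) - (0) = 5*pi/3.

5*pi/3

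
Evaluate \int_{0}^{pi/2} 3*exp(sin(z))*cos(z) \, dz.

-3 + 3*E

Let u = sin(z), so du = cos(z) dz. When z = 0, u = 0; when z = pi/2, u = 1.
The integral becomes 3·∫ exp(u) du from 0 to 1, with antiderivative 3*exp(u).
Back in z: F(z) = 3*exp(sin(z)).
Then F(pi/2) - F(0) = (3*E) - (3) = -3 + 3*E.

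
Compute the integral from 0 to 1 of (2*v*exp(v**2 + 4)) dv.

-exp(4) + exp(5)

Let u = v**2 + 4, so du = 2*v dv. When v = 0, u = 4; when v = 1, u = 5.
The integral becomes ∫ exp(u) du from 4 to 5, with antiderivative exp(u).
Back in v: F(v) = exp(v**2 + 4).
Then F(1) - F(0) = (exp(5)) - (exp(4)) = -exp(4) + exp(5).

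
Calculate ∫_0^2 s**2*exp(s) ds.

-2 + 2*exp(2)

Integrate by parts twice (u = s^2, dv = exp(s) ds).
An antiderivative is F(s) = (s**2 - 2*s + 2)*exp(s).
Then F(2) - F(0) = (2*exp(2)) - (2) = -2 + 2*exp(2).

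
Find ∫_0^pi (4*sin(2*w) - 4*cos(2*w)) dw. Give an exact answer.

0

An antiderivative is F(w) = -2*sin(2*w) - 2*cos(2*w).
Then F(pi) - F(0) = (-2) - (-2) = 0.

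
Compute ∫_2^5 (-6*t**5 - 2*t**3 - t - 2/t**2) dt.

By the power rule, an antiderivative is F(t) = -t**6 - t**4/2 - t**2/2 + 2/t.
Then F(5) - F(2) = (-79748/5) - (-73) = -79383/5.

-79383/5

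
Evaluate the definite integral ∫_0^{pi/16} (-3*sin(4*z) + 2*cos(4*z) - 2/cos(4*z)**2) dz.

-5/4 + 5*sqrt(2)/8

An antiderivative is F(z) = sin(4*z)/2 + 3*cos(4*z)/4 - tan(4*z)/2.
Then F(pi/16) - F(0) = (-1/2 + 5*sqrt(2)/8) - (3/4) = -5/4 + 5*sqrt(2)/8.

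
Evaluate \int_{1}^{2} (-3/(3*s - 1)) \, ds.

log(2/5)

An antiderivative is F(s) = -log(3*s - 1).
Then F(2) - F(1) = (-log(5)) - (-log(2)) = log(2/5).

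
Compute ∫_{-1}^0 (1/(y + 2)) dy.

log(2)

An antiderivative is F(y) = log(y + 2).
Then F(0) - F(-1) = (log(2)) - (0) = log(2).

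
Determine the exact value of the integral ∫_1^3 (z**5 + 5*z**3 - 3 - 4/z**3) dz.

1922/9

By the power rule, an antiderivative is F(z) = z**6/6 + 5*z**4/4 - 3*z + 2/z**2.
Then F(3) - F(1) = (7703/36) - (5/12) = 1922/9.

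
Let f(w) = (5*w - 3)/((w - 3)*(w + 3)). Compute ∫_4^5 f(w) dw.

-3*log(7) + 11*log(2)

Factor the denominator: w**2 - 9 = (w + 3)(w - 3).
Partial fractions: (5*w - 3)/((w - 3)*(w + 3)) = 3/(w + 3) + 2/(w - 3).
An antiderivative is F(w) = 2*log(w - 3) + 3*log(w + 3).
Then F(5) - F(4) = (11*log(2)) - (3*log(7)) = -3*log(7) + 11*log(2).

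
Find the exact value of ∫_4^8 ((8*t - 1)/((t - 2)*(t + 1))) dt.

-3*log(5) + 11*log(3)

Factor the denominator: t**2 - t - 2 = (t + 1)(t - 2).
Partial fractions: (8*t - 1)/((t - 2)*(t + 1)) = 3/(t + 1) + 5/(t - 2).
An antiderivative is F(t) = 5*log(t - 2) + 3*log(t + 1).
Then F(8) - F(4) = (5*log(2) + 11*log(3)) - (5*log(2) + 3*log(5)) = -3*log(5) + 11*log(3).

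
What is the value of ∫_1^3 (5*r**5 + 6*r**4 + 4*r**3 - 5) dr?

By the power rule, an antiderivative is F(r) = 5*r**6/6 + 6*r**5/5 + r**4 - 5*r.
Then F(3) - F(1) = (9651/10) - (-59/30) = 14506/15.

14506/15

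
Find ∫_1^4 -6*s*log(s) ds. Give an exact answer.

Integrate by parts once (u = ln s, dv = -6*s ds).
An antiderivative is F(s) = -3*s**2*(2*log(s) - 1)/2.
Then F(4) - F(1) = (24 - 96*log(2)) - (3/2) = 45/2 - 96*log(2).

45/2 - 96*log(2)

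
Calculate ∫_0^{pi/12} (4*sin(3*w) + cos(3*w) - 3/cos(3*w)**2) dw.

1/3 - sqrt(2)/2

An antiderivative is F(w) = sin(3*w)/3 - 4*cos(3*w)/3 - tan(3*w).
Then F(pi/12) - F(0) = (-1 - sqrt(2)/2) - (-4/3) = 1/3 - sqrt(2)/2.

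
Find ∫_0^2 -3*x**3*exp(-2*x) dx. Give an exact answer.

-9/8 + 213*exp(-4)/8

Integrate by parts 3 times (u = x^3, dv = -3*exp(-2*x) dx).
An antiderivative is F(x) = (12*x**3 + 18*x**2 + 18*x + 9)*exp(-2*x)/8.
Then F(2) - F(0) = (213*exp(-4)/8) - (9/8) = -9/8 + 213*exp(-4)/8.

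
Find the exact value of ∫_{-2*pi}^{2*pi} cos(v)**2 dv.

2*pi

Use the identity cos^2(v) = (1 + cos(2*v))/2.
An antiderivative is F(v) = v/2 + sin(2*v)/4.
Then F(2*pi) - F(-2*pi) = (pi) - (-pi) = 2*pi.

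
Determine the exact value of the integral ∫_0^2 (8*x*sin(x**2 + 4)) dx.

Let u = x**2 + 4, so du = 2*x dx. When x = 0, u = 4; when x = 2, u = 8.
The integral becomes 4·∫ sin(u) du from 4 to 8, with antiderivative -4*cos(u).
Back in x: F(x) = -4*cos(x**2 + 4).
Then F(2) - F(0) = (-4*cos(8)) - (-4*cos(4)) = 4*cos(4) - 4*cos(8).

4*cos(4) - 4*cos(8)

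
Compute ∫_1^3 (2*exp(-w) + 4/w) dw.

An antiderivative is F(w) = 4*log(w) - 2*exp(-w).
Then F(3) - F(1) = (-2*exp(-3) + 4*log(3)) - (-2*exp(-1)) = -2*exp(-3) + 2*exp(-1) + 4*log(3).

-2*exp(-3) + 2*exp(-1) + 4*log(3)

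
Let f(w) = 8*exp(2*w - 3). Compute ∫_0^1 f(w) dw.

Let u = 2*w - 3, so du = 2 dw. When w = 0, u = -3; when w = 1, u = -1.
The integral becomes 4·∫ exp(u) du from -3 to -1, with antiderivative 4*exp(u).
Back in w: F(w) = 4*exp(2*w - 3).
Then F(1) - F(0) = (4*exp(-1)) - (4*exp(-3)) = -(4 - 4*exp(2))*exp(-3).

-(4 - 4*exp(2))*exp(-3)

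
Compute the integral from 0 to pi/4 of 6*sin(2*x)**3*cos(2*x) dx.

3/4

Let u = sin(2*x), so du = 2*cos(2*x) dx. When x = 0, u = 0; when x = pi/4, u = 1.
The integral becomes 3·∫ u**3 du from 0 to 1, with antiderivative 3*u**4/4.
Back in x: F(x) = 3*sin(2*x)**4/4.
Then F(pi/4) - F(0) = (3/4) - (0) = 3/4.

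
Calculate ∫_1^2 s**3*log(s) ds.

Integrate by parts once (u = ln s, dv = s**3 ds).
An antiderivative is F(s) = s**4*(4*log(s) - 1)/16.
Then F(2) - F(1) = (-1 + log(16)) - (-1/16) = -15/16 + log(16).

-15/16 + log(16)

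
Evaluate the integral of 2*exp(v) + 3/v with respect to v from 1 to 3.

An antiderivative is F(v) = 2*exp(v) + 3*log(v).
Then F(3) - F(1) = (log(27) + 2*exp(3)) - (2*exp(1)) = -2*exp(1) + log(27) + 2*exp(3).

-2*exp(1) + log(27) + 2*exp(3)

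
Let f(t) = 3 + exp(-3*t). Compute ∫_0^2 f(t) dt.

19/3 - exp(-6)/3

An antiderivative is F(t) = 3*t - exp(-3*t)/3.
Then F(2) - F(0) = (6 - exp(-6)/3) - (-1/3) = 19/3 - exp(-6)/3.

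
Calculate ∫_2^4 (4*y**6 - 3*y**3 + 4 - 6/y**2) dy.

By the power rule, an antiderivative is F(y) = 4*y**7/7 - 3*y**4/4 + 4*y + 6/y.
Then F(4) - F(2) = (128629/14) - (505/7) = 127619/14.

127619/14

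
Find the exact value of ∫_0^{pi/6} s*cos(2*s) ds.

Integrate by parts once (u = s, dv = cos(2*s) ds).
An antiderivative is F(s) = s*sin(2*s)/2 + cos(2*s)/4.
Then F(pi/6) - F(0) = (1/8 + sqrt(3)*pi/24) - (1/4) = -1/8 + sqrt(3)*pi/24.

-1/8 + sqrt(3)*pi/24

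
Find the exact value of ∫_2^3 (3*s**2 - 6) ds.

13

By the power rule, an antiderivative is F(s) = s**3 - 6*s.
Then F(3) - F(2) = (9) - (-4) = 13.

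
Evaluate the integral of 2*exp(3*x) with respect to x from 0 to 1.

-2/3 + 2*exp(3)/3

An antiderivative is F(x) = 2*exp(3*x)/3.
Then F(1) - F(0) = (2*exp(3)/3) - (2/3) = -2/3 + 2*exp(3)/3.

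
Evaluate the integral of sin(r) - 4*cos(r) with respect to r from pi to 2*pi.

-2

An antiderivative is F(r) = -4*sin(r) - cos(r).
Then F(2*pi) - F(pi) = (-1) - (1) = -2.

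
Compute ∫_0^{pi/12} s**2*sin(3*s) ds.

Integrate by parts twice (u = s^2, dv = sin(3*s) ds).
An antiderivative is F(s) = -s**2*cos(3*s)/3 + 2*s*sin(3*s)/9 + 2*cos(3*s)/27.
Then F(pi/12) - F(0) = (sqrt(2)*(-pi**2 + 8*pi + 32)/864) - (2/27) = -2/27 - sqrt(2)*pi**2/864 + sqrt(2)*pi/108 + sqrt(2)/27.

-2/27 - sqrt(2)*pi**2/864 + sqrt(2)*pi/108 + sqrt(2)/27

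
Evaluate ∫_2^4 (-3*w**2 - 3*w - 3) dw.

By the power rule, an antiderivative is F(w) = -w**3 - 3*w**2/2 - 3*w.
Then F(4) - F(2) = (-100) - (-20) = -80.

-80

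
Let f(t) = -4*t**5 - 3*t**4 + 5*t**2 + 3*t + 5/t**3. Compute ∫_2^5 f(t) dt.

By the power rule, an antiderivative is F(t) = -2*t**6/3 - 3*t**5/5 + 5*t**3/3 + 3*t**2/2 - 5/(2*t**2).
Then F(5) - F(2) = (-180689/15) - (-5179/120) = -480111/40.

-480111/40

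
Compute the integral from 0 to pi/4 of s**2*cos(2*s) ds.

Integrate by parts twice (u = s^2, dv = cos(2*s) ds).
An antiderivative is F(s) = s**2*sin(2*s)/2 + s*cos(2*s)/2 - sin(2*s)/4.
Then F(pi/4) - F(0) = (-1/4 + pi**2/32) - (0) = -1/4 + pi**2/32.

-1/4 + pi**2/32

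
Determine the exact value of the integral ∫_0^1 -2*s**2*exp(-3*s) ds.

Integrate by parts twice (u = s^2, dv = -2*exp(-3*s) ds).
An antiderivative is F(s) = (18*s**2 + 12*s + 4)*exp(-3*s)/27.
Then F(1) - F(0) = (34*exp(-3)/27) - (4/27) = -4/27 + 34*exp(-3)/27.

-4/27 + 34*exp(-3)/27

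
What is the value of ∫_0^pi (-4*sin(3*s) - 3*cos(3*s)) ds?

An antiderivative is F(s) = -sin(3*s) + 4*cos(3*s)/3.
Then F(pi) - F(0) = (-4/3) - (4/3) = -8/3.

-8/3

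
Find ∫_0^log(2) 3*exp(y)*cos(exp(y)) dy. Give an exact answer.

-3*sin(1) + 3*sin(2)

Let u = exp(y), so du = exp(y) dy. When y = 0, u = 1; when y = log(2), u = 2.
The integral becomes 3·∫ cos(u) du from 1 to 2, with antiderivative 3*sin(u).
Back in y: F(y) = 3*sin(exp(y)).
Then F(log(2)) - F(0) = (3*sin(2)) - (3*sin(1)) = -3*sin(1) + 3*sin(2).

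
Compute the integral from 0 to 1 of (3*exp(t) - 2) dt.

-5 + 3*E

An antiderivative is F(t) = -2*t + 3*exp(t).
Then F(1) - F(0) = (-2 + 3*E) - (3) = -5 + 3*E.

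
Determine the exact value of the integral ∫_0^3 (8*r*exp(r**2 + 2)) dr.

Let u = r**2 + 2, so du = 2*r dr. When r = 0, u = 2; when r = 3, u = 11.
The integral becomes 4·∫ exp(u) du from 2 to 11, with antiderivative 4*exp(u).
Back in r: F(r) = 4*exp(r**2 + 2).
Then F(3) - F(0) = (4*exp(11)) - (4*exp(2)) = -4*(1 - exp(9))*exp(2).

-4*(1 - exp(9))*exp(2)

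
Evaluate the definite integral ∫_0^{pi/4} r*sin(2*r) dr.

Integrate by parts once (u = r, dv = sin(2*r) dr).
An antiderivative is F(r) = -r*cos(2*r)/2 + sin(2*r)/4.
Then F(pi/4) - F(0) = (1/4) - (0) = 1/4.

1/4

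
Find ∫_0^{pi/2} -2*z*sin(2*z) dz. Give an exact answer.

Integrate by parts once (u = z, dv = -2*sin(2*z) dz).
An antiderivative is F(z) = z*cos(2*z) - sin(2*z)/2.
Then F(pi/2) - F(0) = (-pi/2) - (0) = -pi/2.

-pi/2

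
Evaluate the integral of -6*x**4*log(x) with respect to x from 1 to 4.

6138/25 - 12288*log(2)/5

Integrate by parts once (u = ln x, dv = -6*x**4 dx).
An antiderivative is F(x) = -6*x**5*(5*log(x) - 1)/25.
Then F(4) - F(1) = (6144/25 - 12288*log(2)/5) - (6/25) = 6138/25 - 12288*log(2)/5.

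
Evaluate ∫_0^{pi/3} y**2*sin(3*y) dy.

Integrate by parts twice (u = y^2, dv = sin(3*y) dy).
An antiderivative is F(y) = -y**2*cos(3*y)/3 + 2*y*sin(3*y)/9 + 2*cos(3*y)/27.
Then F(pi/3) - F(0) = (-2/27 + pi**2/27) - (2/27) = -4/27 + pi**2/27.

-4/27 + pi**2/27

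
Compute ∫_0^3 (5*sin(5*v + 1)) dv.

cos(1) - cos(16)

Let u = 5*v + 1, so du = 5 dv. When v = 0, u = 1; when v = 3, u = 16.
The integral becomes ∫ sin(u) du from 1 to 16, with antiderivative -cos(u).
Back in v: F(v) = -cos(5*v + 1).
Then F(3) - F(0) = (-cos(16)) - (-cos(1)) = cos(1) - cos(16).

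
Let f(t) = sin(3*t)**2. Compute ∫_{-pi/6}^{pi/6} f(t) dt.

Use the identity sin^2(3*t) = (1 - cos(6*t))/2.
An antiderivative is F(t) = t/2 - sin(6*t)/12.
Then F(pi/6) - F(-pi/6) = (pi/12) - (-pi/12) = pi/6.

pi/6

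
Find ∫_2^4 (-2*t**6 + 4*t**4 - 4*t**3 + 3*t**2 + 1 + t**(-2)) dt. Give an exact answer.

-564581/140

By the power rule, an antiderivative is F(t) = -2*t**7/7 + 4*t**5/5 - t**4 + t**3 + t - 1/t.
Then F(4) - F(2) = (-567027/140) - (-1223/70) = -564581/140.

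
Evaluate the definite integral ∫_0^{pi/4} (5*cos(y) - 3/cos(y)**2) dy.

-3 + 5*sqrt(2)/2

An antiderivative is F(y) = 5*sin(y) - 3*tan(y).
Then F(pi/4) - F(0) = (-3 + 5*sqrt(2)/2) - (0) = -3 + 5*sqrt(2)/2.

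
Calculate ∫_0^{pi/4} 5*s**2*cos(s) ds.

5*sqrt(2)*(-32 + pi**2 + 8*pi)/32

Integrate by parts twice (u = s^2, dv = 5*cos(s) ds).
An antiderivative is F(s) = 5*s**2*sin(s) + 10*s*cos(s) - 10*sin(s).
Then F(pi/4) - F(0) = (5*sqrt(2)*(-32 + pi**2 + 8*pi)/32) - (0) = 5*sqrt(2)*(-32 + pi**2 + 8*pi)/32.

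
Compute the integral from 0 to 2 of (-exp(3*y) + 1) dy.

7/3 - exp(6)/3

An antiderivative is F(y) = -exp(3*y)/3 + y.
Then F(2) - F(0) = (2 - exp(6)/3) - (-1/3) = 7/3 - exp(6)/3.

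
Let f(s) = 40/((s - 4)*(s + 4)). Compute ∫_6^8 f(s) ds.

-5*log(3) + 5*log(5)

Factor the denominator: s**2 - 16 = (s + 4)(s - 4).
Partial fractions: 40/((s - 4)*(s + 4)) = -5/(s + 4) + 5/(s - 4).
An antiderivative is F(s) = 5*log(s - 4) - 5*log(s + 4).
Then F(8) - F(6) = (-5*log(3)) - (-5*log(5)) = -5*log(3) + 5*log(5).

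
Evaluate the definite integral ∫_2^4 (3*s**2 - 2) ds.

52

By the power rule, an antiderivative is F(s) = s**3 - 2*s.
Then F(4) - F(2) = (56) - (4) = 52.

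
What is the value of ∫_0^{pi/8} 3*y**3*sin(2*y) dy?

Integrate by parts 3 times (u = y^3, dv = 3*sin(2*y) dy).
An antiderivative is F(y) = -3*y**3*cos(2*y)/2 + 9*y**2*sin(2*y)/4 + 9*y*cos(2*y)/4 - 9*sin(2*y)/8.
Then F(pi/8) - F(0) = (3*sqrt(2)*(-384 - pi**3 + 12*pi**2 + 96*pi)/2048) - (0) = 3*sqrt(2)*(-384 - pi**3 + 12*pi**2 + 96*pi)/2048.

3*sqrt(2)*(-384 - pi**3 + 12*pi**2 + 96*pi)/2048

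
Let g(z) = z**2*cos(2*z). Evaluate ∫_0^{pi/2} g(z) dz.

Integrate by parts twice (u = z^2, dv = cos(2*z) dz).
An antiderivative is F(z) = z**2*sin(2*z)/2 + z*cos(2*z)/2 - sin(2*z)/4.
Then F(pi/2) - F(0) = (-pi/4) - (0) = -pi/4.

-pi/4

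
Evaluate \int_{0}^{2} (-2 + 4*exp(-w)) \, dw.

An antiderivative is F(w) = -2*w - 4*exp(-w).
Then F(2) - F(0) = (-4 - 4*exp(-2)) - (-4) = -4*exp(-2).

-4*exp(-2)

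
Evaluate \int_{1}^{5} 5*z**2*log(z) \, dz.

-620/9 + 625*log(5)/3

Integrate by parts once (u = ln z, dv = 5*z**2 dz).
An antiderivative is F(z) = 5*z**3*(3*log(z) - 1)/9.
Then F(5) - F(1) = (-625/9 + 625*log(5)/3) - (-5/9) = -620/9 + 625*log(5)/3.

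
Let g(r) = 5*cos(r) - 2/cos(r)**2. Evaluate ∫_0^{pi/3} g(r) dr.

sqrt(3)/2

An antiderivative is F(r) = 5*sin(r) - 2*tan(r).
Then F(pi/3) - F(0) = (sqrt(3)/2) - (0) = sqrt(3)/2.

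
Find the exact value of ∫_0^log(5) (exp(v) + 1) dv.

log(5) + 4

An antiderivative is F(v) = v + exp(v).
Then F(log(5)) - F(0) = (log(5) + 5) - (1) = log(5) + 4.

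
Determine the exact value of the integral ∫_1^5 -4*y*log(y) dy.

24 - 50*log(5)

Integrate by parts once (u = ln y, dv = -4*y dy).
An antiderivative is F(y) = -y**2*(2*log(y) - 1).
Then F(5) - F(1) = (25 - 50*log(5)) - (1) = 24 - 50*log(5).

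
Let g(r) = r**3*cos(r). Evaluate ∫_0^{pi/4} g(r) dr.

-3*sqrt(2) - 3*sqrt(2)*pi/4 + sqrt(2)*pi**3/128 + 3*sqrt(2)*pi**2/32 + 6

Integrate by parts 3 times (u = r^3, dv = cos(r) dr).
An antiderivative is F(r) = r**3*sin(r) + 3*r**2*cos(r) - 6*r*sin(r) - 6*cos(r).
Then F(pi/4) - F(0) = (sqrt(2)*(-384 - 96*pi + pi**3 + 12*pi**2)/128) - (-6) = -3*sqrt(2) - 3*sqrt(2)*pi/4 + sqrt(2)*pi**3/128 + 3*sqrt(2)*pi**2/32 + 6.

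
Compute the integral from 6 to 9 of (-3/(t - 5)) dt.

An antiderivative is F(t) = -3*log(t - 5).
Then F(9) - F(6) = (-log(64)) - (0) = -log(64).

-log(64)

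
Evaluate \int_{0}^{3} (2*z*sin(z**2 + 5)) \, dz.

-cos(14) + cos(5)

Let u = z**2 + 5, so du = 2*z dz. When z = 0, u = 5; when z = 3, u = 14.
The integral becomes ∫ sin(u) du from 5 to 14, with antiderivative -cos(u).
Back in z: F(z) = -cos(z**2 + 5).
Then F(3) - F(0) = (-cos(14)) - (-cos(5)) = -cos(14) + cos(5).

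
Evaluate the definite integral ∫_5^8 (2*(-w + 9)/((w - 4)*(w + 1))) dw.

Factor the denominator: w**2 - 3*w - 4 = (w + 1)(w - 4).
Partial fractions: 2*(-w + 9)/((w - 4)*(w + 1)) = -4/(w + 1) + 2/(w - 4).
An antiderivative is F(w) = 2*log(w - 4) - 4*log(w + 1).
Then F(8) - F(5) = (-8*log(3) + 4*log(2)) - (-4*log(3) - 4*log(2)) = -4*log(3) + 8*log(2).

-4*log(3) + 8*log(2)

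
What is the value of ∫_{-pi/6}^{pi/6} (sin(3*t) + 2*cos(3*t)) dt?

An antiderivative is F(t) = 2*sin(3*t)/3 - cos(3*t)/3.
Then F(pi/6) - F(-pi/6) = (2/3) - (-2/3) = 4/3.

4/3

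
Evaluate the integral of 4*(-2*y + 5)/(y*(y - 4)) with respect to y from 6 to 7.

Factor the denominator: y**2 - 4*y = y(y - 4).
Partial fractions: 4*(-2*y + 5)/(y*(y - 4)) = -5/y - 3/(y - 4).
An antiderivative is F(y) = -5*log(y) - 3*log(y - 4).
Then F(7) - F(6) = (-5*log(7) - 3*log(3)) - (-8*log(2) - 5*log(3)) = -5*log(7) + 2*log(3) + 8*log(2).

-5*log(7) + 2*log(3) + 8*log(2)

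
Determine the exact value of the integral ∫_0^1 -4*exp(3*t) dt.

4/3 - 4*exp(3)/3

An antiderivative is F(t) = -4*exp(3*t)/3.
Then F(1) - F(0) = (-4*exp(3)/3) - (-4/3) = 4/3 - 4*exp(3)/3.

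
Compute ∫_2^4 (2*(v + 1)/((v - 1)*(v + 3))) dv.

Factor the denominator: v**2 + 2*v - 3 = (v + 3)(v - 1).
Partial fractions: 2*(v + 1)/((v - 1)*(v + 3)) = 1/(v + 3) + 1/(v - 1).
An antiderivative is F(v) = log(v - 1) + log(v + 3).
Then F(4) - F(2) = (log(21)) - (log(5)) = log(21/5).

log(21/5)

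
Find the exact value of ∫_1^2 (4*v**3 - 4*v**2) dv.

17/3

By the power rule, an antiderivative is F(v) = v**4 - 4*v**3/3.
Then F(2) - F(1) = (16/3) - (-1/3) = 17/3.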